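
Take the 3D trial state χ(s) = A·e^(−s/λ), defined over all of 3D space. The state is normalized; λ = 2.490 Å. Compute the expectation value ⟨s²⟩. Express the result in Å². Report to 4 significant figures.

⟨s^2⟩ ≈ 18.60 Å^2

The expectation value is the |χ|²-weighted average of s^2: ∫ s^2|χ|² 4πs² ds.
With ∫₀^∞ s^4 e^(−αs) ds = 4!/α^5, evaluating both integrals, ⟨s²⟩ = 3·λ^2.
Putting λ = 2.490 gives 18.600.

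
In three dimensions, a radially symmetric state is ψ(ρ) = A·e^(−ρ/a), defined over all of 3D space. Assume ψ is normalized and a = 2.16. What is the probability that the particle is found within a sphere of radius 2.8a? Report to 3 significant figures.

Integrate the radial probability density 4πρ²|ψ|² over ρ ≤ 2.8a.
Normalization gives A² = 1/(π·a^3).
Substituting u = ρ/a, A², 4π and the length scale all cancel in the ratio: P = ∫_{0}^{2.8} u^2·e^(-2·u) du / ∫_{0}^{∞} u^2·e^(-2·u) du.
With ∫ u^2·e^(-2·u) du = -(2·u^2 + 2·u + 1)·e^(-2·u)/4 + C, the region integral is 1/4 - 557·e^(-28/5)/100 and the full one is 1/4.
The region integral divided by the full integral gives P = 0.9176.

P ≈ 0.918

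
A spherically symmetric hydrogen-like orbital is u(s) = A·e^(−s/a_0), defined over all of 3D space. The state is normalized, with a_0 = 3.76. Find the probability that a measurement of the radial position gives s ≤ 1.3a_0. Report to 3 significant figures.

P ≈ 0.482

With dV = 4πs²ds, the probability is ∫|u|² dV over s ≤ 1.3a_0.
A² is fixed by ∫₀^∞ 4πs²|u|² ds = 1, i.e. A² = (π·a_0^3)^(−1).
Let t = s/a_0; then A², 4π and the length scale all cancel, so P = ∫_{0}^{1.3} t^2·e^(-2·t) dt ÷ ∫_{0}^{∞} t^2·e^(-2·t) dt.
An antiderivative of t^2·e^(-2·t) is -(2·t^2 + 2·t + 1)·e^(-2·t)/4; evaluating from 0 to 1.3 gives 1/4 - 349·e^(-13/5)/200, while the full integral is 1/4.
This evaluates to P = 0.4816.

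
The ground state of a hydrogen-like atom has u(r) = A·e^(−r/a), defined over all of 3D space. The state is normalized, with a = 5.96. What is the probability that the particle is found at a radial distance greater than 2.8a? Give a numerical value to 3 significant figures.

P ≈ 0.0824

P = ∫ |u|² 4πr² dr over r > 2.8a.
The full normalization integral is A²·[π·a^3] = 1, fixing A².
Substituting t = r/a, A², 4π and the length scale all cancel in the ratio: P = ∫_{2.8}^{∞} t^2·e^(-2·t) dt / ∫_{0}^{∞} t^2·e^(-2·t) dt.
Using ∫ t^2·e^(-2·t) dt = -(2·t^2 + 2·t + 1)·e^(-2·t)/4, the numerator is 557·e^(-28/5)/100 and the denominator is 1/4.
Taking the ratio yields P = 0.08239.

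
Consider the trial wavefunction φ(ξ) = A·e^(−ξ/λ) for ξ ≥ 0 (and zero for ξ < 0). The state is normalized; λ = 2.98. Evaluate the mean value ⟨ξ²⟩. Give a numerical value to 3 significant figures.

⟨ξ^2⟩ ≈ 4.44

⟨ξ²⟩ = ∫ ξ^2 |φ|² dξ over the full domain.
With ∫₀^∞ ξ^2 e^(−αξ) dξ = 2!/α^3, the ratio of the moment integral to the normalization integral gives ⟨ξ²⟩ = λ^2/2.
With λ = 2.98, ⟨ξ^2⟩ = 4.440.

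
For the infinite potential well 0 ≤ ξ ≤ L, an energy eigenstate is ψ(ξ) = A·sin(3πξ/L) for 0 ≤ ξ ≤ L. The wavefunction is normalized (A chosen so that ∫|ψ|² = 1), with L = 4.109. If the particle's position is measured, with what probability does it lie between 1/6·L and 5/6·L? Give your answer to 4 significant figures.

P = ∫_{1/6·L}^{5/6·L} |ψ(ξ)|² dξ.
With A² fixed by ∫|ψ|² = 1, i.e. A² = (L/2)^(−1), substitute and integrate.
Substituting u = ξ/L, A² and the length scale cancel in the ratio: P = ∫_{1/6}^{5/6} sin(3·π·u)^2 du / ∫_{0}^{1} sin(3·π·u)^2 du.
With ∫ sin(3·π·u)^2 du = u/2 - sin(6·π·u)/(12·π) + C, the region integral is 1/3 and the full one is 1/2.
The result is P = 2/3.

P ≈ 0.6667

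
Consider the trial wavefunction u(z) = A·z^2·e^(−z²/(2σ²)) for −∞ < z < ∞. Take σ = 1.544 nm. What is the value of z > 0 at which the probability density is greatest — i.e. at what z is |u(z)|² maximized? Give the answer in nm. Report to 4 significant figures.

Differentiate |u(z)|² with respect to z and set to zero.
This gives z = √(2)·σ.
With σ = 1.544, the value of z > 0 at which the probability density is greatest is 2.1835 nm.

z ≈ 2.184 nm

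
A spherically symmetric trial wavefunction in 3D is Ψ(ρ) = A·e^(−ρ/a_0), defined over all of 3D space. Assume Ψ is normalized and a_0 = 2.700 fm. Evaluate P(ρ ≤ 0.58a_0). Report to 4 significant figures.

P ≈ 0.1120

P = ∫ |Ψ|² 4πρ² dρ over ρ ≤ 0.58a_0.
Normalization gives A² = 1/(π·a_0^3).
Substituting u = ρ/a_0, A², 4π and the length scale all cancel in the ratio: P = ∫_{0}^{0.58} u^2·e^(-2·u) du / ∫_{0}^{∞} u^2·e^(-2·u) du.
Using ∫ u^2·e^(-2·u) du = -(2·u^2 + 2·u + 1)·e^(-2·u)/4, the numerator is 1/4 - 3541·e^(-29/25)/5000 and the denominator is 1/4.
Taking the ratio yields P = 0.11196.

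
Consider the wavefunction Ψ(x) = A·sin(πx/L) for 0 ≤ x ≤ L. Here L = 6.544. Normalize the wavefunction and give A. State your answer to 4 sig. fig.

We need A² ∫|f|² dx = 1, taking the integral from 0 to L.
∫|Ψ|² dx = A²·(L/2).
Plugging in L = 6.544 yields A = 0.55283.

A ≈ 0.5528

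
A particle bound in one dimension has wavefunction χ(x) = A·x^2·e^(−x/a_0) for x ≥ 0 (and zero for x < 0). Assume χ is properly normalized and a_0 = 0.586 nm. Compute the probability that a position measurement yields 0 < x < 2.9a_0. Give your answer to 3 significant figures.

P = ∫_{0}^{2.9a_0} |χ(x)|² dx.
Since A² = 1/(3·a_0^5/4), this is the region integral divided by the full normalization integral.
In terms of u = x/a_0 (A² and the length scale cancel between numerator and denominator), P = [∫_{0}^{2.9} u^4·e^(-2·u) du] / [∫_{0}^{∞} u^4·e^(-2·u) du].
With ∫ u^4·e^(-2·u) du = -(u^4/2 + u^3 + 3·u^2/2 + 3·u/2 + 3/4)·e^(-2·u) + C, the region integral is ≈ 0.51546 and the full one is 3/4.
The result is P = 0.6873.

P ≈ 0.687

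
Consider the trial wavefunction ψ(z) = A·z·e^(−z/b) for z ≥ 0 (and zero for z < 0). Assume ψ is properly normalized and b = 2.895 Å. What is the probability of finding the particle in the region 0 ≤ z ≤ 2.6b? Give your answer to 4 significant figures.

P ≈ 0.8912

|ψ|² is the probability density, so P = ∫_{0}^{2.6b} |ψ|² dz.
With A² fixed by ∫|ψ|² = 1, i.e. A² = (b^3/4)^(−1), substitute and integrate.
Let u = z/b; then A² and the length scale cancel, so P = ∫_{0}^{2.6} u^2·e^(-2·u) du ÷ ∫_{0}^{∞} u^2·e^(-2·u) du.
An antiderivative of u^2·e^(-2·u) is -(2·u^2 + 2·u + 1)·e^(-2·u)/4; evaluating from 0 to 2.6 gives 1/4 - 493·e^(-26/5)/100, while the full integral is 1/4.
Taking the ratio, P = 0.89121.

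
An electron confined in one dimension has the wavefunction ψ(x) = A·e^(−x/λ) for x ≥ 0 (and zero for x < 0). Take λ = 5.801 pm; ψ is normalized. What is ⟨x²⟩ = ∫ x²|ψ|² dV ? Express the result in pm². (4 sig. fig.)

⟨x²⟩ = ∫ x^2 |ψ|² dx over the full domain.
The ratio of the moment integral to the normalization integral gives ⟨x²⟩ = λ^2/2.
Putting λ = 5.801 gives 16.826.

⟨x^2⟩ ≈ 16.83 pm^2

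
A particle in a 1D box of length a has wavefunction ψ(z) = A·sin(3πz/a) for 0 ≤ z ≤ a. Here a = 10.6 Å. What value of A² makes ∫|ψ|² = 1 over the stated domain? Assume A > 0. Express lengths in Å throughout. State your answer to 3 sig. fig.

A^2 ≈ 0.189 Å^(-1)

We need A² ∫|f|² dz = 1, taking the integral from 0 to a.
The integral (without the A² prefactor) comes out to a/2.
With a = 10.6: A² = 0.1887 and A = 0.4344.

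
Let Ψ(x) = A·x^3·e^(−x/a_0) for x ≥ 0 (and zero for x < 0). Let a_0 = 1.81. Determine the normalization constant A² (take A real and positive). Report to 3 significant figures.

A^2 ≈ 0.00279

We need A² ∫|f|² dx = 1, taking the integral from 0 to ∞.
∫|Ψ|² dx = A²·(45·a_0^7/8).
So A² = (45·a_0^7/8)^(−1).
With a_0 = 1.81: A² = 0.002793 and A = 0.05285.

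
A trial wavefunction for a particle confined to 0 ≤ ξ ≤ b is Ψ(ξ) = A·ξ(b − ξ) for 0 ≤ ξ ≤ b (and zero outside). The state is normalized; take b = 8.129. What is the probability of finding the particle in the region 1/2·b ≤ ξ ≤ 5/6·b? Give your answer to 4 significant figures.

P ≈ 0.4645

|Ψ|² is the probability density, so P = ∫_{1/2·b}^{5/6·b} |Ψ|² dξ.
With A² fixed by ∫|Ψ|² = 1, i.e. A² = (b^5/30)^(−1), substitute and integrate.
Substituting u = ξ/b, A² and the length scale cancel in the ratio: P = ∫_{1/2}^{5/6} u^2·(1 - u)^2 du / ∫_{0}^{1} u^2·(1 - u)^2 du.
Using ∫ u^2·(1 - u)^2 du = u^3·(6·u^2 - 15·u + 10)/30, the numerator is ≈ 0.0154835 and the denominator is 1/30.
Taking the ratio, P = 301/648.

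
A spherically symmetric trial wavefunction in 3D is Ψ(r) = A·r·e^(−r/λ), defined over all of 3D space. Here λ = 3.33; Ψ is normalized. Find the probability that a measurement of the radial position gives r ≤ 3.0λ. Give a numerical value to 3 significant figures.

P ≈ 0.715

P = ∫ |Ψ|² 4πr² dr over r ≤ 3.0λ.
A² is fixed by ∫₀^∞ 4πr²|Ψ|² dr = 1, i.e. A² = (3·π·λ^5)^(−1).
Let u = r/λ; then A², 4π and the length scale all cancel, so P = ∫_{0}^{3.0} u^4·e^(-2·u) du ÷ ∫_{0}^{∞} u^4·e^(-2·u) du.
Using ∫ u^4·e^(-2·u) du = -(u^4/2 + u^3 + 3·u^2/2 + 3·u/2 + 3/4)·e^(-2·u), the numerator is 3/4 - 345·e^(-6)/4 and the denominator is 3/4.
This evaluates to P = 0.7149.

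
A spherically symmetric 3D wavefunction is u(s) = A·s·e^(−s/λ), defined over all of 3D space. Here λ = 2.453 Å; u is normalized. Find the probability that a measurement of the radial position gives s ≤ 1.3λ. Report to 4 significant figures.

P ≈ 0.1226

With dV = 4πs²ds, the probability is ∫|u|² dV over s ≤ 1.3λ.
A² is fixed by ∫₀^∞ 4πs²|u|² ds = 1, i.e. A² = (3·π·λ^5)^(−1).
Substituting t = s/λ, A², 4π and the length scale all cancel in the ratio: P = ∫_{0}^{1.3} t^4·e^(-2·t) dt / ∫_{0}^{∞} t^4·e^(-2·t) dt.
With ∫ t^4·e^(-2·t) dt = -(t^4/2 + t^3 + 3·t^2/2 + 3·t/2 + 3/4)·e^(-2·t) + C, the region integral is ≈ 0.0919324 and the full one is 3/4.
This evaluates to P = 0.12258.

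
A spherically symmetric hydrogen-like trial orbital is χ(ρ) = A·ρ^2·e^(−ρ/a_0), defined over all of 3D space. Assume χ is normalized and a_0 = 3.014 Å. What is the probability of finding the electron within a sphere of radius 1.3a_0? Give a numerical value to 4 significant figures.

Integrate the radial probability density 4πρ²|χ|² over ρ ≤ 1.3a_0.
The full normalization integral is A²·[45·π·a_0^7/2] = 1, fixing A².
In terms of u = ρ/a_0 (A², 4π and the length scale all cancel between numerator and denominator), P = [∫_{0}^{1.3} u^6·e^(-2·u) du] / [∫_{0}^{∞} u^6·e^(-2·u) du].
An antiderivative of u^6·e^(-2·u) is -(4·u^6 + 12·u^5 + 30·u^4 + 60·u^3 + 90·u^2 + 90·u + 45)·e^(-2·u)/8; evaluating from 0 to 1.3 gives ≈ 0.0965818, while the full integral is 45/8.
Taking the ratio yields P = 0.017170.

P ≈ 0.01717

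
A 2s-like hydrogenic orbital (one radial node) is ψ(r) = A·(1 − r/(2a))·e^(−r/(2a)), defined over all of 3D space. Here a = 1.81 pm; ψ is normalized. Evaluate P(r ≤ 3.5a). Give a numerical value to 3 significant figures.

Integrate the radial probability density 4πr²|ψ|² over r ≤ 3.5a.
The full normalization integral is A²·[8·π·a^3] = 1, fixing A².
Substituting u = r/a, A², 4π and the length scale all cancel in the ratio: P = ∫_{0}^{3.5} u^2·(1 - u/2)^2·e^(-u) du / ∫_{0}^{∞} u^2·(1 - u/2)^2·e^(-u) du.
With ∫ u^2·(1 - u/2)^2·e^(-u) du = -(u^4/4 + u^2 + 2·u + 2)·e^(-u) + C, the region integral is 2 - 3761·e^(-7/2)/64 and the full one is 2.
Taking the ratio yields P = 0.1127.

P ≈ 0.113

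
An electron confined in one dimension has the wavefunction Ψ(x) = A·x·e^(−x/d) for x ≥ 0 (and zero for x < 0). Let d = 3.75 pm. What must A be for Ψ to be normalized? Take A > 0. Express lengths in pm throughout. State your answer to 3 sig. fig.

Normalization requires ∫|Ψ|² dx = 1, integrated from 0 to ∞.
With Ψ = A·x·e^(−x/d), the integral evaluates to A²·[d^3/4].
Hence A² = 1/[d^3/4].
Plugging in d = 3.75 yields A = 0.2754.

A ≈ 0.275 pm^(-3/2)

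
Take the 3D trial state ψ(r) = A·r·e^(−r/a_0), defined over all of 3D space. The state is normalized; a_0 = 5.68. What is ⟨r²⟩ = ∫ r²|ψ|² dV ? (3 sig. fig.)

⟨r^2⟩ ≈ 242

The expectation value is the |ψ|²-weighted average of r^2: ∫ r^2|ψ|² 4πr² dr.
Recall ∫₀^∞ r^m e^(−r/β) dr = m!·β^(m+1), evaluating both integrals, ⟨r²⟩ = 15·a_0^2/2.
Putting a_0 = 5.68 gives 242.0.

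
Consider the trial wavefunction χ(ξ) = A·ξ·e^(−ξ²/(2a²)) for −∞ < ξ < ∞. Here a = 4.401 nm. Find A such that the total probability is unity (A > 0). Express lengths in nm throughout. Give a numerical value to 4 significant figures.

We need A² ∫|f|² dξ = 1, taking the integral from −∞ to ∞.
Using the Gaussian integral ∫_{−∞}^{∞} e^(−αξ²) dξ = √(π/α), carrying out the integral gives A² · √(π)·a^3/2.
So A² = (√(π)·a^3/2)^(−1).
With a = 4.401: A² = 0.013237 and A = 0.11505.

A ≈ 0.1151 nm^(-3/2)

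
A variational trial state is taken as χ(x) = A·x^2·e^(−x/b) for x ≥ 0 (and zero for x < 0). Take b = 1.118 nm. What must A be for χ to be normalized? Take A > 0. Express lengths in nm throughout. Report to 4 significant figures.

We need A² ∫|f|² dx = 1, taking the integral from 0 to ∞.
Using ∫₀^∞ xⁿ e^(−αx) dx = n!/αⁿ⁺¹, with χ = A·x^2·e^(−x/b), the integral evaluates to A²·[3·b^5/4].
Substituting b = 1.118 gives A² = 0.76336, so A = 0.87371.

A ≈ 0.8737 nm^(-5/2)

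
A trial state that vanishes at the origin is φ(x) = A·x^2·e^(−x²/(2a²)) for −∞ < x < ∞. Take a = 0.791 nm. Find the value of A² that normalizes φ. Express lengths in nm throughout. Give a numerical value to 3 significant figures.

We need A² ∫|f|² dx = 1, taking the integral from −∞ to ∞.
Carrying out the integral gives A² · 3·√(π)·a^5/4.
Setting this equal to 1 gives A² = 1/(3·√(π)·a^5/4).
Plugging in a = 0.791 yields A = 1.559.

A^2 ≈ 2.43 nm^(-5)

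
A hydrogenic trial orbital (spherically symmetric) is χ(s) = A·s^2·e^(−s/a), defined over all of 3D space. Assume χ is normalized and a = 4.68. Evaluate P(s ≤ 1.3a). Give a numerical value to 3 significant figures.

P ≈ 0.0172

Integrate the radial probability density 4πs²|χ|² over s ≤ 1.3a.
The full normalization integral is A²·[45·π·a^7/2] = 1, fixing A².
Substituting u = s/a, A², 4π and the length scale all cancel in the ratio: P = ∫_{0}^{1.3} u^6·e^(-2·u) du / ∫_{0}^{∞} u^6·e^(-2·u) du.
With ∫ u^6·e^(-2·u) du = -(4·u^6 + 12·u^5 + 30·u^4 + 60·u^3 + 90·u^2 + 90·u + 45)·e^(-2·u)/8 + C, the region integral is ≈ 0.096582 and the full one is 45/8.
The region integral divided by the full integral gives P = 0.01717.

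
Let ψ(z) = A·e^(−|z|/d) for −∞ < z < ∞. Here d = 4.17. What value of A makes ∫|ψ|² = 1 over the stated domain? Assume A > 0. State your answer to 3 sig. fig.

A ≈ 0.490

We need A² ∫|f|² dz = 1, taking the integral from −∞ to ∞.
With ψ = A·e^(−|z|/d), the integral evaluates to A²·[d].
Plugging in d = 4.17 yields A = 0.4897.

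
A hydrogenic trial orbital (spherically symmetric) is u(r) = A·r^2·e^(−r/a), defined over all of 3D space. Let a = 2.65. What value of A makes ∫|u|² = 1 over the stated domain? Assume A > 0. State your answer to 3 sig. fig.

Require ∫ |u|² 4πr² dr = 1 over the whole domain.
In 3D with spherical symmetry the volume element is 4πr² dr.
The integral (without the A² prefactor) comes out to 45·π·a^7/2.
Setting this equal to 1 gives A² = 1/(45·π·a^7/2).
Substituting a = 2.65 gives A² = 0.00001542, so A = 0.003926.

A ≈ 0.00393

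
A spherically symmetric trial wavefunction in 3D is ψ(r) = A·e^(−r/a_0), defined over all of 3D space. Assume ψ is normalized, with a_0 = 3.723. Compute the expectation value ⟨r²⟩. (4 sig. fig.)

⟨r^2⟩ ≈ 41.58

⟨r²⟩ = ∫ r^2 |ψ|² 4πr² dr over the full domain.
Using ∫₀^∞ rⁿ e^(−αr) dr = n!/αⁿ⁺¹, evaluating both integrals, ⟨r²⟩ = 3·a_0^2.
With a_0 = 3.723, ⟨r^2⟩ = 41.582.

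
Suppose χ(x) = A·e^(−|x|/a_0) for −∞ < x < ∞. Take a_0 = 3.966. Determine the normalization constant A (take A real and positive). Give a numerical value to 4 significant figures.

A ≈ 0.5021

The normalization condition is ∫|χ|² dx = 1 from −∞ to ∞.
With χ = A·e^(−|x|/a_0), the integral evaluates to A²·[a_0].
Plugging in a_0 = 3.966 yields A = 0.50214.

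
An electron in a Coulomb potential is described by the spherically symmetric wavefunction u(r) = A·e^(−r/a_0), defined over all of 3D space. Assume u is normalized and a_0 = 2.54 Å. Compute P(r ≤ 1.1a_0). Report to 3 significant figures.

Integrate the radial probability density 4πr²|u|² over r ≤ 1.1a_0.
The full normalization integral is A²·[π·a_0^3] = 1, fixing A².
Substituting t = r/a_0, A², 4π and the length scale all cancel in the ratio: P = ∫_{0}^{1.1} t^2·e^(-2·t) dt / ∫_{0}^{∞} t^2·e^(-2·t) dt.
Using ∫ t^2·e^(-2·t) dt = -(2·t^2 + 2·t + 1)·e^(-2·t)/4, the numerator is 1/4 - 281·e^(-11/5)/200 and the denominator is 1/4.
Taking the ratio yields P = 0.3773.

P ≈ 0.377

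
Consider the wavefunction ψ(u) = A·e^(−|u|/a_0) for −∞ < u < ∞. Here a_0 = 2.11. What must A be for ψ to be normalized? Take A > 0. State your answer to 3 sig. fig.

Require ∫ |ψ|² du = 1 over the whole domain.
With ∫₀^∞ u^0 e^(−αu) du = 0!/α^1, ∫|ψ|² du = A²·(a_0).
Plugging in a_0 = 2.11 yields A = 0.6884.

A ≈ 0.688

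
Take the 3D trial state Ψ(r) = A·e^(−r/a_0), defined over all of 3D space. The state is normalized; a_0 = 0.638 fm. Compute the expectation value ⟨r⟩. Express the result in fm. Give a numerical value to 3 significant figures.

⟨r⟩ ≈ 0.957 fm

⟨r⟩ = ∫ r |Ψ|² 4πr² dr over the full domain.
Since the A² factors cancel between numerator and denominator, ⟨r⟩ = 3·a_0/2.
With a_0 = 0.638, ⟨r⟩ = 0.9570.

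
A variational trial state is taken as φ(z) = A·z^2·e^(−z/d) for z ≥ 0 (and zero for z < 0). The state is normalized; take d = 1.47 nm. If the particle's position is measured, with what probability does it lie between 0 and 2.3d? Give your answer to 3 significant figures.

The probability is P = ∫ |φ|² dz over [0, 2.3d].
With A² fixed by ∫|φ|² = 1, i.e. A² = (3·d^5/4)^(−1), substitute and integrate.
In terms of u = z/d (A² and the length scale cancel between numerator and denominator), P = [∫_{0}^{2.3} u^4·e^(-2·u) du] / [∫_{0}^{∞} u^4·e^(-2·u) du].
With ∫ u^4·e^(-2·u) du = -(u^4/2 + u^3 + 3·u^2/2 + 3·u/2 + 3/4)·e^(-2·u) + C, the region integral is ≈ 0.36507 and the full one is 3/4.
The result is P = 0.4868.

P ≈ 0.487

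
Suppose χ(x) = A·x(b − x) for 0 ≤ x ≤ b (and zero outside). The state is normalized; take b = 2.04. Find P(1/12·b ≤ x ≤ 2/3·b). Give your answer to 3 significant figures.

The probability is P = ∫ |χ|² dx over [1/12·b, 2/3·b].
With A² fixed by ∫|χ|² = 1, i.e. A² = (b^5/30)^(−1), substitute and integrate.
Let u = x/b; then A² and the length scale cancel, so P = ∫_{1/12}^{2/3} u^2·(1 - u)^2 du ÷ ∫_{0}^{1} u^2·(1 - u)^2 du.
With ∫ u^2·(1 - u)^2 du = u^3·(6·u^2 - 15·u + 10)/30 + C, the region integral is ≈ 0.026168 and the full one is 1/30.
The result is P = 0.7850.

P ≈ 0.785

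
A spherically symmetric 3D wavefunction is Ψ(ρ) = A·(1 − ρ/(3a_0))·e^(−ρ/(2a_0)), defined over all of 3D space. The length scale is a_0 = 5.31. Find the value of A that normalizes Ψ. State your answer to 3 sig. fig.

Normalization requires ∫|Ψ|² 4πρ² dρ = 1, integrated from 0 to ∞.
(Spherical symmetry: dV = 4πρ² dρ.)
The integral (without the A² prefactor) comes out to 8·π·a_0^3/3.
Setting this equal to 1 gives A² = 1/(8·π·a_0^3/3).
Plugging in a_0 = 5.31 yields A = 0.02824.

A ≈ 0.0282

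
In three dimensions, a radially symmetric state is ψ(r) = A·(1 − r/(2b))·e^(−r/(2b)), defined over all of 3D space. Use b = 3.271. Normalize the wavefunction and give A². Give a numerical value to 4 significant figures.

A^2 ≈ 0.001137

We need A² ∫|f|² 4πr² dr = 1, taking the integral from 0 to ∞.
In 3D with spherical symmetry the volume element is 4πr² dr.
Recall ∫₀^∞ r^m e^(−r/β) dr = m!·β^(m+1), with ψ = A·(1 − r/(2b))·e^(−r/(2b)), the integral evaluates to A²·[8·π·b^3].
Setting this equal to 1 gives A² = 1/(8·π·b^3).
Substituting b = 3.271 gives A² = 0.0011369, so A = 0.033718.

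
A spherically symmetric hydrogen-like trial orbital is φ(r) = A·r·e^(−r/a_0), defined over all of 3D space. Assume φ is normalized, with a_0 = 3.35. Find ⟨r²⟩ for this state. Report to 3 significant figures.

⟨r^2⟩ ≈ 84.2

By definition ⟨r²⟩ = ∫ r^2 |φ(r)|² 4πr² dr.
With ∫₀^∞ r^6 e^(−αr) dr = 6!/α^7, since the A² factors cancel between numerator and denominator, ⟨r²⟩ = 15·a_0^2/2.
With a_0 = 3.35, ⟨r^2⟩ = 84.17.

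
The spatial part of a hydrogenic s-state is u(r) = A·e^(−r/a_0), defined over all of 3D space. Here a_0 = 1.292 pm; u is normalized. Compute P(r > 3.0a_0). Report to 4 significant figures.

With dV = 4πr²dr, the probability is ∫|u|² dV over r > 3.0a_0.
The full normalization integral is A²·[π·a_0^3] = 1, fixing A².
In terms of t = r/a_0 (A², 4π and the length scale all cancel between numerator and denominator), P = [∫_{3.0}^{∞} t^2·e^(-2·t) dt] / [∫_{0}^{∞} t^2·e^(-2·t) dt].
With ∫ t^2·e^(-2·t) dt = -(2·t^2 + 2·t + 1)·e^(-2·t)/4 + C, the region integral is 25·e^(-6)/4 and the full one is 1/4.
Taking the ratio yields P = 0.061969.

P ≈ 0.06197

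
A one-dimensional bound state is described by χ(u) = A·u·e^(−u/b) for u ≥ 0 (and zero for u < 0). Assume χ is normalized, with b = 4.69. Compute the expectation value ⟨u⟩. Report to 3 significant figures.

The expectation value is the |χ|²-weighted average of u: ∫ u|χ|² du.
With ∫₀^∞ u^3 e^(−αu) du = 3!/α^4, the ratio of the moment integral to the normalization integral gives ⟨u⟩ = 3·b/2.
Putting b = 4.69 gives 7.035.

⟨u⟩ ≈ 7.04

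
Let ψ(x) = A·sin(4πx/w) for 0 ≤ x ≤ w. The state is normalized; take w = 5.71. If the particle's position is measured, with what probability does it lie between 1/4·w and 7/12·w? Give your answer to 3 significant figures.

P ≈ 0.299

The probability is P = ∫ |ψ|² dx over [1/4·w, 7/12·w].
Since A² = 1/(w/2), this is the region integral divided by the full normalization integral.
In terms of u = x/w (A² and the length scale cancel between numerator and denominator), P = [∫_{1/4}^{7/12} sin(4·π·u)^2 du] / [∫_{0}^{1} sin(4·π·u)^2 du].
An antiderivative of sin(4·π·u)^2 is u/2 - sin(4·π·u)·cos(4·π·u)/(8·π); evaluating from 1/4 to 7/12 gives -√(3)/(32·π) + 1/6, while the full integral is 1/2.
Evaluating gives P = (-√(3)/16 + π/3)/π.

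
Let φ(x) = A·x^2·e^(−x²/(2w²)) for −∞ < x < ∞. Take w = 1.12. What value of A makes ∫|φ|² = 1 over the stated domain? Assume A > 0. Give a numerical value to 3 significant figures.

A ≈ 0.653

The normalization condition is ∫|φ|² dx = 1 from −∞ to ∞.
Using the Gaussian integral ∫_{−∞}^{∞} e^(−αx²) dx = √(π/α), carrying out the integral gives A² · 3·√(π)·w^5/4.
Hence A² = 1/[3·√(π)·w^5/4].
Substituting w = 1.12 gives A² = 0.4268, so A = 0.6533.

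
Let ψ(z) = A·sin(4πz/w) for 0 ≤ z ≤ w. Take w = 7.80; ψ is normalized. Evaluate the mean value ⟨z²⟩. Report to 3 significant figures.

⟨z^2⟩ ≈ 20.1

⟨z²⟩ = ∫ z^2 |ψ|² dz over the full domain.
Since the A² factors cancel between numerator and denominator, ⟨z²⟩ = -w^2/(32·π^2) + w^2/3.
Putting w = 7.80 gives 20.09.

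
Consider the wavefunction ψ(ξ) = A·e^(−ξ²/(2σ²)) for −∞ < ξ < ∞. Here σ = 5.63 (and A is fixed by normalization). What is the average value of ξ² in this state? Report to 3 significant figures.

⟨ξ^2⟩ ≈ 15.8

By definition ⟨ξ²⟩ = ∫ ξ^2 |ψ(ξ)|² dξ.
Since the A² factors cancel between numerator and denominator, ⟨ξ²⟩ = σ^2/2.
With σ = 5.63, ⟨ξ^2⟩ = 15.85.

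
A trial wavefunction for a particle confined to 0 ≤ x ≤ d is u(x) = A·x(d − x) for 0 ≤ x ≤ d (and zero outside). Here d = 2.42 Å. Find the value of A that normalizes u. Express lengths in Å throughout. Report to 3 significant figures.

A ≈ 0.601 Å^(-5/2)

Normalization requires ∫|u|² dx = 1, integrated from 0 to d.
Carrying out the integral gives A² · d^5/30.
So A² = (d^5/30)^(−1).
Plugging in d = 2.42 yields A = 0.6012.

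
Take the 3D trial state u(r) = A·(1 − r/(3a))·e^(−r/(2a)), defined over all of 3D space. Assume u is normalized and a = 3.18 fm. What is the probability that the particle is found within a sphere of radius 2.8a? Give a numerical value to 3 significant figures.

With dV = 4πr²dr, the probability is ∫|u|² dV over r ≤ 2.8a.
The full normalization integral is A²·[8·π·a^3/3] = 1, fixing A².
In terms of t = r/a (A², 4π and the length scale all cancel between numerator and denominator), P = [∫_{0}^{2.8} t^2·(1 - t/3)^2·e^(-t) dt] / [∫_{0}^{∞} t^2·(1 - t/3)^2·e^(-t) dt].
With ∫ t^2·(1 - t/3)^2·e^(-t) dt = (-t^4 + 2·t^3 - 3·t^2 - 6·t - 6)·e^(-t)/9 + C, the region integral is ≈ 0.23504 and the full one is 2/3.
The region integral divided by the full integral gives P = 0.3526.

P ≈ 0.353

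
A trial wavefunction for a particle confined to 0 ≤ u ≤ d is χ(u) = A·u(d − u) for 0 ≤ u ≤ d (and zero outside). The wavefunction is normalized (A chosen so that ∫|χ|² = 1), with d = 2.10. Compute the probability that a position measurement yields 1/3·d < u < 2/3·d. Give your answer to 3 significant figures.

P ≈ 0.580

The probability is P = ∫ |χ|² du over [1/3·d, 2/3·d].
With A² fixed by ∫|χ|² = 1, i.e. A² = (d^5/30)^(−1), substitute and integrate.
Substituting t = u/d, A² and the length scale cancel in the ratio: P = ∫_{1/3}^{2/3} t^2·(1 - t)^2 dt / ∫_{0}^{1} t^2·(1 - t)^2 dt.
Using ∫ t^2·(1 - t)^2 dt = t^3·(6·t^2 - 15·t + 10)/30, the numerator is 47/2430 and the denominator is 1/30.
The result is P = 47/81.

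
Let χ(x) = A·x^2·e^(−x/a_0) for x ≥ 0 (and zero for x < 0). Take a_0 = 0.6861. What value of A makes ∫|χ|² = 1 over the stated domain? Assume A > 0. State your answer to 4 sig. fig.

A ≈ 2.961

Require ∫ |χ|² dx = 1 over the whole domain.
With χ = A·x^2·e^(−x/a_0), the integral evaluates to A²·[3·a_0^5/4].
Setting this equal to 1 gives A² = 1/(3·a_0^5/4).
Plugging in a_0 = 0.6861 yields A = 2.9614.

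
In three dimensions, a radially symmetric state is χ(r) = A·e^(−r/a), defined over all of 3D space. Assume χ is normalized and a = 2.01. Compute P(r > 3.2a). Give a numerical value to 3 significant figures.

P ≈ 0.0463

Integrate the radial probability density 4πr²|χ|² over r > 3.2a.
A² is fixed by ∫₀^∞ 4πr²|χ|² dr = 1, i.e. A² = (π·a^3)^(−1).
Let u = r/a; then A², 4π and the length scale all cancel, so P = ∫_{3.2}^{∞} u^2·e^(-2·u) du ÷ ∫_{0}^{∞} u^2·e^(-2·u) du.
Using ∫ u^2·e^(-2·u) du = -(2·u^2 + 2·u + 1)·e^(-2·u)/4, the numerator is 697·e^(-32/5)/100 and the denominator is 1/4.
This evaluates to P = 0.04632.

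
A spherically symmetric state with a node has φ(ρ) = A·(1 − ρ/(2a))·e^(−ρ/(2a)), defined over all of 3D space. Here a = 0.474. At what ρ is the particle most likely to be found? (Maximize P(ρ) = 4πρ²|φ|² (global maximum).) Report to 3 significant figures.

Differentiate P(ρ) = 4πρ²|φ|² with respect to ρ and set to zero.
This gives ρ = a·(√(5) + 3).
With a = 0.474, the most probable radial distance is 2.482.

ρ ≈ 2.48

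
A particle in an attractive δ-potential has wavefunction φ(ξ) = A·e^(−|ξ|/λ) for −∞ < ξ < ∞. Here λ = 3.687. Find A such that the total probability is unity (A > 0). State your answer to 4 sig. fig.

Normalization requires ∫|φ|² dξ = 1, integrated from −∞ to ∞.
Recall ∫₀^∞ ξ^m e^(−ξ/β) dξ = m!·β^(m+1), with φ = A·e^(−|ξ|/λ), the integral evaluates to A²·[λ].
Setting this equal to 1 gives A² = 1/(λ).
Plugging in λ = 3.687 yields A = 0.52079.

A ≈ 0.5208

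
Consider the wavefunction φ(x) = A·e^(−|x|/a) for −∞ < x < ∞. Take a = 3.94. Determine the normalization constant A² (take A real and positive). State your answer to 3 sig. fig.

A^2 ≈ 0.254

We need A² ∫|f|² dx = 1, taking the integral from −∞ to ∞.
Carrying out the integral gives A² · a.
Setting this equal to 1 gives A² = 1/(a).
Plugging in a = 3.94 yields A = 0.5038.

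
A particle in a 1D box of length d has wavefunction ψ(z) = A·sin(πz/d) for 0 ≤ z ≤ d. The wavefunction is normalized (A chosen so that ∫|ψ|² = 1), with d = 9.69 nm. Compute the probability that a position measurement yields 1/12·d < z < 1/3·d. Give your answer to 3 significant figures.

The probability is P = ∫ |ψ|² dz over [1/12·d, 1/3·d].
With A² fixed by ∫|ψ|² = 1, i.e. A² = (d/2)^(−1), substitute and integrate.
Let u = z/d; then A² and the length scale cancel, so P = ∫_{1/12}^{1/3} sin(π·u)^2 du ÷ ∫_{0}^{1} sin(π·u)^2 du.
An antiderivative of sin(π·u)^2 is u/2 - sin(2·π·u)/(4·π); evaluating from 1/12 to 1/3 gives -√(3)/(8·π) + 1/(8·π) + 1/8, while the full integral is 1/2.
Taking the ratio, P = (-√(3) + 1 + π)/(4·π).

P ≈ 0.192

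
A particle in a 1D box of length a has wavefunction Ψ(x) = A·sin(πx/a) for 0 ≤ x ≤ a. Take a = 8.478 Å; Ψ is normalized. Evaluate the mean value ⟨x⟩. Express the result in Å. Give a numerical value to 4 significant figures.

⟨x⟩ ≈ 4.239 Å

By definition ⟨x⟩ = ∫ x |Ψ(x)|² dx.
Using sin²θ = (1 − cos 2θ)/2, since the A² factors cancel between numerator and denominator, ⟨x⟩ = a/2.
Putting a = 8.478 gives 4.2390.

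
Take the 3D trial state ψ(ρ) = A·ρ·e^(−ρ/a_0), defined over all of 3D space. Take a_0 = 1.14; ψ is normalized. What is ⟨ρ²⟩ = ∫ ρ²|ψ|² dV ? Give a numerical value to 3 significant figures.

⟨ρ²⟩ = ∫ ρ^2 |ψ|² 4πρ² dρ over the full domain.
Recall ∫₀^∞ ρ^m e^(−ρ/β) dρ = m!·β^(m+1), the ratio of the moment integral to the normalization integral gives ⟨ρ²⟩ = 15·a_0^2/2.
Putting a_0 = 1.14 gives 9.747.

⟨ρ^2⟩ ≈ 9.75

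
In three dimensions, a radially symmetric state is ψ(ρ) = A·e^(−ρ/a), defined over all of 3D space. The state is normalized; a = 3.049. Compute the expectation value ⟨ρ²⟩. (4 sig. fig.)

⟨ρ^2⟩ ≈ 27.89

By definition ⟨ρ²⟩ = ∫ ρ^2 |ψ(ρ)|² 4πρ² dρ.
Using ∫₀^∞ ρⁿ e^(−αρ) dρ = n!/αⁿ⁺¹, the ratio of the moment integral to the normalization integral gives ⟨ρ²⟩ = 3·a^2.
With a = 3.049, ⟨ρ^2⟩ = 27.889.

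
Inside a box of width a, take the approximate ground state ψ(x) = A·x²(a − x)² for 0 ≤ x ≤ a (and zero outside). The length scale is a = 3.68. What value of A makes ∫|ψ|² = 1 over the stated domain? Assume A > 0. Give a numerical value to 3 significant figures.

A ≈ 0.0713

Normalization requires ∫|ψ|² dx = 1, integrated from 0 to a.
∫|ψ|² dx = A²·(a^9/630).
With a = 3.68: A² = 0.005090 and A = 0.07134.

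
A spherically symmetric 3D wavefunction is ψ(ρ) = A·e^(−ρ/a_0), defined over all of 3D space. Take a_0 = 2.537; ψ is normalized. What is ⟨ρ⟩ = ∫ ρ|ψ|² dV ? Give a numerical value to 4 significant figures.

⟨ρ⟩ ≈ 3.806

The expectation value is the |ψ|²-weighted average of ρ: ∫ ρ|ψ|² 4πρ² dρ.
The ratio of the moment integral to the normalization integral gives ⟨ρ⟩ = 3·a_0/2.
With a_0 = 2.537, ⟨ρ⟩ = 3.8055.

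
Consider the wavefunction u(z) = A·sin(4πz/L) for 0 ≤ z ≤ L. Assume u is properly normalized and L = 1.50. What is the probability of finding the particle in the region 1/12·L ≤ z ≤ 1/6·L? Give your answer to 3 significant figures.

P = ∫_{1/12·L}^{1/6·L} |u(z)|² dz.
The normalization integral ∫|u|²dz over the whole domain equals L/2·A², and A² cancels in the ratio.
Let t = z/L; then A² and the length scale cancel, so P = ∫_{1/12}^{1/6} sin(4·π·t)^2 dt ÷ ∫_{0}^{1} sin(4·π·t)^2 dt.
Using ∫ sin(4·π·t)^2 dt = t/2 - sin(4·π·t)·cos(4·π·t)/(8·π), the numerator is √(3)/(16·π) + 1/24 and the denominator is 1/2.
Taking the ratio, P = (√(3)/8 + π/12)/π.

P ≈ 0.152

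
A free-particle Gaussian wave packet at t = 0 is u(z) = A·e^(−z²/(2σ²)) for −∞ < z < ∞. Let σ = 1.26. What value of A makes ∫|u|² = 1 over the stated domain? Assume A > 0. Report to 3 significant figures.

A ≈ 0.669

We need A² ∫|f|² dz = 1, taking the integral from −∞ to ∞.
Using the Gaussian integral ∫_{−∞}^{∞} e^(−αz²) dz = √(π/α), carrying out the integral gives A² · √(π)·σ.
With σ = 1.26: A² = 0.4478 and A = 0.6692.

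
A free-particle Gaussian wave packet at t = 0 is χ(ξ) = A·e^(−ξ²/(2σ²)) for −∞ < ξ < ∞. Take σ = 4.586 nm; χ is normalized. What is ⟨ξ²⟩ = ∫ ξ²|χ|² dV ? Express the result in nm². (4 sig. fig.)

⟨ξ^2⟩ ≈ 10.52 nm^2

The expectation value is the |χ|²-weighted average of ξ^2: ∫ ξ^2|χ|² dξ.
Evaluating both integrals, ⟨ξ²⟩ = σ^2/2.
Putting σ = 4.586 gives 10.516.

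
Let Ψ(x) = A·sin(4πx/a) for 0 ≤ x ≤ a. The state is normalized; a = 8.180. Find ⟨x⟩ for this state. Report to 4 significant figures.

By definition ⟨x⟩ = ∫ x |Ψ(x)|² dx.
With ∫₀^a sin²(nπx/a) dx = a/2, since the A² factors cancel between numerator and denominator, ⟨x⟩ = a/2.
With a = 8.180, ⟨x⟩ = 4.0900.

⟨x⟩ ≈ 4.090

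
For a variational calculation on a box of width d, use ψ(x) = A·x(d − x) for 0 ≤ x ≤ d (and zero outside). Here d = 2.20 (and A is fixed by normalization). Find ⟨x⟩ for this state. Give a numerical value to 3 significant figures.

The expectation value is the |ψ|²-weighted average of x: ∫ x|ψ|² dx.
Expanding the polynomial and integrating term by term, the ratio of the moment integral to the normalization integral gives ⟨x⟩ = d/2.
With d = 2.20, ⟨x⟩ = 1.100.

⟨x⟩ ≈ 1.10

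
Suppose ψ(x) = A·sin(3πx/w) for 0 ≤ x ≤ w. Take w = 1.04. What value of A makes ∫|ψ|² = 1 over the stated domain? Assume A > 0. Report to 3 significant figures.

A ≈ 1.39

Normalization requires ∫|ψ|² dx = 1, integrated from 0 to w.
∫|ψ|² dx = A²·(w/2).
So A² = (w/2)^(−1).
With w = 1.04: A² = 1.923 and A = 1.387.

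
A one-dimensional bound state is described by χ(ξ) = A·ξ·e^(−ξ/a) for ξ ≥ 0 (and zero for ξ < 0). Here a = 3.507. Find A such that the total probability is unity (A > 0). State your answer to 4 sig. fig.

Require ∫ |χ|² dξ = 1 over the whole domain.
Using ∫₀^∞ ξⁿ e^(−αξ) dξ = n!/αⁿ⁺¹, with χ = A·ξ·e^(−ξ/a), the integral evaluates to A²·[a^3/4].
Substituting a = 3.507 gives A² = 0.092737, so A = 0.30453.

A ≈ 0.3045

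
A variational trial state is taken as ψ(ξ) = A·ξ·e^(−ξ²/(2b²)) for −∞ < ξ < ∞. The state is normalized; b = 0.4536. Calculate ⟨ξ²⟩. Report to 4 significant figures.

⟨ξ^2⟩ ≈ 0.3086

By definition ⟨ξ²⟩ = ∫ ξ^2 |ψ(ξ)|² dξ.
Differentiating ∫e^(−αξ²) dξ = √(π/α) under α to get the higher moments, the ratio of the moment integral to the normalization integral gives ⟨ξ²⟩ = 3·b^2/2.
With b = 0.4536, ⟨ξ^2⟩ = 0.30863.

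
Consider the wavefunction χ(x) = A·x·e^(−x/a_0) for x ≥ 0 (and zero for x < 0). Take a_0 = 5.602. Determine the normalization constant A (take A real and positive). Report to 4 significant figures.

Normalization requires ∫|χ|² dx = 1, integrated from 0 to ∞.
With χ = A·x·e^(−x/a_0), the integral evaluates to A²·[a_0^3/4].
Setting this equal to 1 gives A² = 1/(a_0^3/4).
Plugging in a_0 = 5.602 yields A = 0.15084.

A ≈ 0.1508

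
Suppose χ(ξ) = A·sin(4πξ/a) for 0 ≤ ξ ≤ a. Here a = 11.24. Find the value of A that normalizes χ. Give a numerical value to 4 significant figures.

A ≈ 0.4218

The normalization condition is ∫|χ|² dξ = 1 from 0 to a.
Carrying out the integral gives A² · a/2.
So A² = (a/2)^(−1).
With a = 11.24: A² = 0.17794 and A = 0.42182.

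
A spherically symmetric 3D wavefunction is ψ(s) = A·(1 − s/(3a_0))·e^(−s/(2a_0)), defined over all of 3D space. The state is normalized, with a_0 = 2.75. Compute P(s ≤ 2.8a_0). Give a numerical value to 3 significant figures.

P ≈ 0.353

P = ∫ |ψ|² 4πs² ds over s ≤ 2.8a_0.
The full normalization integral is A²·[8·π·a_0^3/3] = 1, fixing A².
Let u = s/a_0; then A², 4π and the length scale all cancel, so P = ∫_{0}^{2.8} u^2·(1 - u/3)^2·e^(-u) du ÷ ∫_{0}^{∞} u^2·(1 - u/3)^2·e^(-u) du.
Using ∫ u^2·(1 - u/3)^2·e^(-u) du = (-u^4 + 2·u^3 - 3·u^2 - 6·u - 6)·e^(-u)/9, the numerator is ≈ 0.23504 and the denominator is 2/3.
Taking the ratio yields P = 0.3526.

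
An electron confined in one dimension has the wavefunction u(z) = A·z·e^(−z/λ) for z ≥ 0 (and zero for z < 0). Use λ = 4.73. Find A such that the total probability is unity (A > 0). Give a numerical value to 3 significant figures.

Require ∫ |u|² dz = 1 over the whole domain.
With ∫₀^∞ z^2 e^(−αz) dz = 2!/α^3, ∫|u|² dz = A²·(λ^3/4).
With λ = 4.73: A² = 0.03780 and A = 0.1944.

A ≈ 0.194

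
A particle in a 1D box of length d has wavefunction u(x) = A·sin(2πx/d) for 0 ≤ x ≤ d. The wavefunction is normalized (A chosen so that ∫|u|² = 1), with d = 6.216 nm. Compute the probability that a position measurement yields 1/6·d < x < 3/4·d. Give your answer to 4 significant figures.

P ≈ 0.6522

P = ∫_{1/6·d}^{3/4·d} |u(x)|² dx.
The normalization integral ∫|u|²dx over the whole domain equals d/2·A², and A² cancels in the ratio.
In terms of t = x/d (A² and the length scale cancel between numerator and denominator), P = [∫_{1/6}^{3/4} sin(2·π·t)^2 dt] / [∫_{0}^{1} sin(2·π·t)^2 dt].
With ∫ sin(2·π·t)^2 dt = t/2 - sin(4·π·t)/(8·π) + C, the region integral is √(3)/(16·π) + 7/24 and the full one is 1/2.
Evaluating gives P = √(3)/(8·π) + 7/12.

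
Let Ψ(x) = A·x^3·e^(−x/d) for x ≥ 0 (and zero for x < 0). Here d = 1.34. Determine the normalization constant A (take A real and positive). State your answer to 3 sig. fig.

A ≈ 0.151

We need A² ∫|f|² dx = 1, taking the integral from 0 to ∞.
Carrying out the integral gives A² · 45·d^7/8.
Hence A² = 1/[45·d^7/8].
With d = 1.34: A² = 0.02292 and A = 0.1514.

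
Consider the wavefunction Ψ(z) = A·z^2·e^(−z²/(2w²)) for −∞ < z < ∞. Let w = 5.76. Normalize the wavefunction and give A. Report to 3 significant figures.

We need A² ∫|f|² dz = 1, taking the integral from −∞ to ∞.
With ∫_{−∞}^{∞} z^(2m) e^(−αz²) dz = (2m−1)!!·√π / (2^m α^(m+1/2)), carrying out the integral gives A² · 3·√(π)·w^5/4.
Plugging in w = 5.76 yields A = 0.01089.

A ≈ 0.0109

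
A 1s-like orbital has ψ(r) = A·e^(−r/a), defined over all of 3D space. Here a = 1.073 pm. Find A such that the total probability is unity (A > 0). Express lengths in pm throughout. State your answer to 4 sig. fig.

A ≈ 0.5076 pm^(-3/2)

Require ∫ |ψ|² 4πr² dr = 1 over the whole domain.
In 3D with spherical symmetry the volume element is 4πr² dr.
Recall ∫₀^∞ r^m e^(−r/β) dr = m!·β^(m+1), the integral (without the A² prefactor) comes out to π·a^3.
Hence A² = 1/[π·a^3].
With a = 1.073: A² = 0.25766 and A = 0.50760.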